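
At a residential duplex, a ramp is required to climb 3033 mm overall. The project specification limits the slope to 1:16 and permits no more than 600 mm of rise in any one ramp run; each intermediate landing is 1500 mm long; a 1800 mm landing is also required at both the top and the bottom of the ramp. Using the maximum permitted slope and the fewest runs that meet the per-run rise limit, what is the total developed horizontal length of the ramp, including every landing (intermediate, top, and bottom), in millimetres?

⌈3033/600⌉ = 6 ramp runs. That means 5 intermediate landings.
Horizontal run for 3033 mm of rise at 1:16 is 3033 × 16 = 48528 mm.
Intermediate landings: 5 × 1500 = 7500 mm.
Top and bottom landings: 2 × 1800 = 3600 mm.
Total = 48528 + 7500 + 3600 = 59628 mm.

59628 mm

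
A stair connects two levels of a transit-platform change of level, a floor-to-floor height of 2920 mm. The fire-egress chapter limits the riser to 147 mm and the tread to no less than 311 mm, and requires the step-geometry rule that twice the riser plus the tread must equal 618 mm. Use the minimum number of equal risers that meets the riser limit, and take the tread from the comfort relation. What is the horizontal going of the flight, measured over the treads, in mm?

At most 147 each: 2920/147 = 19.86, giving 20 risers.
Each riser is 2920/20 = 146 mm (≤ 147 mm).
Tread T = 618 − 2 × 146 = 326 mm (≥ 311 mm).
Going = (20 − 1) × 326 = 6194 mm.

6194 mm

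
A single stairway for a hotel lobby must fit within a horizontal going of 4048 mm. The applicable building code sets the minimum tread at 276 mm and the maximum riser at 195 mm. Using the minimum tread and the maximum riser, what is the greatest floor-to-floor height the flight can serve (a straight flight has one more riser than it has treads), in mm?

4048 / 276 = 14.67, so 14 treads fit.
Risers = treads + 1 = 15.
Maximum height = 15 × 195 = 2925 mm.

2925 mm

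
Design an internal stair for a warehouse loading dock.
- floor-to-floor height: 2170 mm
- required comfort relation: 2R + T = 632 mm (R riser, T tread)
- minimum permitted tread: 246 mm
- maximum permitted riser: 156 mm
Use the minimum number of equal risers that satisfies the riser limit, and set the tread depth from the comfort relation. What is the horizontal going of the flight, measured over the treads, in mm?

4186 mm

2170 / 156 = 13.91, so 14 risers are needed.
Riser R = 2170 / 14 = 155 mm, within the 156 mm limit.
T = 632 − 2·155 = 322 mm, which satisfies the 246 mm minimum.
Treads = 14 − 1 = 13; going = 13 × 322 = 4186 mm.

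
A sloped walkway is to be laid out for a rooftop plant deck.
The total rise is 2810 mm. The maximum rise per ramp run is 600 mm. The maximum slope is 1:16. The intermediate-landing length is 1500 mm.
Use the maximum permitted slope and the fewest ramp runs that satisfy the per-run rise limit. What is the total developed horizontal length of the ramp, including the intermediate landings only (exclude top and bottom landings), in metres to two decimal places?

⌈2810/600⌉ = 5 ramp runs. That means 4 intermediate landings.
Ramp run (horizontal) at 1:16: 2810 × 16 = 44960 mm.
Intermediate landings: 4 × 1500 = 6000 mm.
Developed length = 44960 + 6000 = 50960 mm.
= 50.96 m.

50.96 m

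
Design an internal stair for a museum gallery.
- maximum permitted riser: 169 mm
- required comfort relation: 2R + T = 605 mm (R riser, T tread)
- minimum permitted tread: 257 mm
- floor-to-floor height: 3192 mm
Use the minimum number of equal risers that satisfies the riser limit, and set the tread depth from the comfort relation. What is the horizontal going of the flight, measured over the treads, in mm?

3192 / 169 = 18.89, so 19 risers are needed.
R = 3192 ÷ 19 = 168 mm.
T = 605 − 2·168 = 269 mm, which satisfies the 257 mm minimum.
19 risers give 18 treads; going = 18 × 269 = 4842 mm.

4842 mm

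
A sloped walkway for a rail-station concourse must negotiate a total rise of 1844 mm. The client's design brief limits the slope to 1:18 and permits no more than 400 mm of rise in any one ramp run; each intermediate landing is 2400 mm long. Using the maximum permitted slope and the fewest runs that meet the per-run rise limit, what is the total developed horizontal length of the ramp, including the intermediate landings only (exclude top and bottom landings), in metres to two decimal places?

42.79 m

At most 400 each: 1844/400 = 4.61, giving 5 ramp runs. That means 4 intermediate landings.
Ramp run (horizontal) at 1:18: 1844 × 18 = 33192 mm.
4 intermediate landings contribute 4 × 2400 = 9600 mm.
Developed length = 33192 + 9600 = 42792 mm.
= 42.79 m.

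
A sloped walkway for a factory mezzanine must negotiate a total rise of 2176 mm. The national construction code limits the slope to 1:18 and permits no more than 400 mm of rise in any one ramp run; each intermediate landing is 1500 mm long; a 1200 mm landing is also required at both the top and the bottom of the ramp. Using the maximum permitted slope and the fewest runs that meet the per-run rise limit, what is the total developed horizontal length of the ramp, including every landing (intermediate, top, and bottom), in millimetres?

49068 mm

At most 400 each: 2176/400 = 5.44, giving 6 ramp runs. That means 5 intermediate landings.
Horizontal run for 2176 mm of rise at 1:18 is 2176 × 18 = 39168 mm.
5 intermediate landings contribute 5 × 1500 = 7500 mm.
Top and bottom landings: 2 × 1200 = 2400 mm.
Total = 39168 + 7500 + 2400 = 49068 mm.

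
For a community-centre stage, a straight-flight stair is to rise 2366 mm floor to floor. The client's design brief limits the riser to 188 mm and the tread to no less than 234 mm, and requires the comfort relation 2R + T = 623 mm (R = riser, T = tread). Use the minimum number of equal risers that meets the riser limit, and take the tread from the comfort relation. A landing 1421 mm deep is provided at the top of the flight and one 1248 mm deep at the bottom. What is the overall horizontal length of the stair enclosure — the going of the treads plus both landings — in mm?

2366 / 188 = 12.585 → round up to 13 risers.
R = 2366 ÷ 13 = 182 mm.
T = 623 − 2·182 = 259 mm, which satisfies the 234 mm minimum.
Treads = 13 − 1 = 12; going = 12 × 259 = 3108 mm.
Enclosure = 3108 + 1421 + 1248 = 5777 mm.

5777 mm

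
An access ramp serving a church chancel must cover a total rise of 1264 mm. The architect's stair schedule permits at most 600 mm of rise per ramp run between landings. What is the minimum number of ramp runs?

At most 600 each: 1264/600 = 2.11, giving 3 ramp runs.

3 runs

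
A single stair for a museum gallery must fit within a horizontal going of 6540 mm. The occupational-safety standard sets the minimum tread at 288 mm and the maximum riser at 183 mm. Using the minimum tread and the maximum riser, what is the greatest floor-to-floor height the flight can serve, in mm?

4209 mm

6540 / 288 = 22.71, so 22 treads fit.
Risers = treads + 1 = 23.
Maximum height = 23 × 183 = 4209 mm.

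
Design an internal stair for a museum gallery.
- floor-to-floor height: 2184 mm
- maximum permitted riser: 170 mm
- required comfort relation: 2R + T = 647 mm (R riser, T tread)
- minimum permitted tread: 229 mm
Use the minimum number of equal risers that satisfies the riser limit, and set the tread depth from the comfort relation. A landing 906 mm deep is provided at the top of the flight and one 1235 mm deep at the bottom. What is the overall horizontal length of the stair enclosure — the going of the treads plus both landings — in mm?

⌈2184/170⌉ = 13 risers.
Riser R = 2184 / 13 = 168 mm, within the 170 mm limit.
From 2R + T = 647: T = 647 − 336 = 311 mm.
Treads = 13 − 1 = 12; going = 12 × 311 = 3732 mm.
Add landings: 3732 + 906 + 1235 = 5873 mm.

5873 mm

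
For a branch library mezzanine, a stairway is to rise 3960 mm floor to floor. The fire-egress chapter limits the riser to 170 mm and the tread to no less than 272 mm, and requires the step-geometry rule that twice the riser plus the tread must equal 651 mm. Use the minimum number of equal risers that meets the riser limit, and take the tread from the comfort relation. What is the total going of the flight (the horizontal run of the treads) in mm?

7383 mm

3960 / 170 = 23.294 → round up to 24 risers.
Each riser is 3960/24 = 165 mm (≤ 170 mm).
From 2R + T = 651: T = 651 − 330 = 321 mm.
Treads = 24 − 1 = 23; going = 23 × 321 = 7383 mm.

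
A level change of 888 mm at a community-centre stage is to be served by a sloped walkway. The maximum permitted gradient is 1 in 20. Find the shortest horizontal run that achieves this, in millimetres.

Run = rise × 20 = 888 × 20 = 17760 mm.

17760 mm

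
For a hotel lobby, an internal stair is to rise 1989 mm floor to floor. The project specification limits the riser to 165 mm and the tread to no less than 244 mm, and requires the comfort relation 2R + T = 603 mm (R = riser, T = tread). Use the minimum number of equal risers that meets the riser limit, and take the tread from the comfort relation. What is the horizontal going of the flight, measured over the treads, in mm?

3564 mm

1989 / 165 = 12.05, so 13 risers are needed.
Each riser is 1989/13 = 153 mm (≤ 165 mm).
Tread T = 603 − 2 × 153 = 297 mm (≥ 244 mm).
13 risers give 12 treads; going = 12 × 297 = 3564 mm.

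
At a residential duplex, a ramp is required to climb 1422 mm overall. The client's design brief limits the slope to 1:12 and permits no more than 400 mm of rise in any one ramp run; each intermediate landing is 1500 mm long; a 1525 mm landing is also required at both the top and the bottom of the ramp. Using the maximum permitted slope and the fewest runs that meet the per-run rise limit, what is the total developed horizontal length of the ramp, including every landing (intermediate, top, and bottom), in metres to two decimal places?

24.61 m

⌈1422/400⌉ = 4 ramp runs. That means 3 intermediate landings.
Ramp run (horizontal) at 1:12: 1422 × 12 = 17064 mm.
3 intermediate landings contribute 3 × 1500 = 4500 mm.
Top and bottom landings: 2 × 1525 = 3050 mm.
Total = 17064 + 4500 + 3050 = 24614 mm.
= 24.61 m.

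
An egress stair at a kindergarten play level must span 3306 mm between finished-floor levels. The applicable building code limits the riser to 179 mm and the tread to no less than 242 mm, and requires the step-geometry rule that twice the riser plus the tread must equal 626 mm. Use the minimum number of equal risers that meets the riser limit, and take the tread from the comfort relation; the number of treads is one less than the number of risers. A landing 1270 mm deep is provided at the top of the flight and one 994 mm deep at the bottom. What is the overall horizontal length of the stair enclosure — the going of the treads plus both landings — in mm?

⌈3306/179⌉ = 19 risers.
Riser R = 3306 / 19 = 174 mm, within the 179 mm limit.
T = 626 − 2·174 = 278 mm, which satisfies the 242 mm minimum.
Treads = 19 − 1 = 18; going = 18 × 278 = 5004 mm.
Add landings: 5004 + 1270 + 994 = 7268 mm.

7268 mm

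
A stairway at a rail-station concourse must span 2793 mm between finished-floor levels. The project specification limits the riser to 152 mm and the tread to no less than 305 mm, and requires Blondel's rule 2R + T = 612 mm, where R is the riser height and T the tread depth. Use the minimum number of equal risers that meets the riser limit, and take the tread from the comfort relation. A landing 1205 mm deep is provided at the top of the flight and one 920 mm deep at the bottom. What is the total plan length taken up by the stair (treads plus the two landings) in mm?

2793 / 152 = 18.38, so 19 risers are needed.
Each riser is 2793/19 = 147 mm (≤ 152 mm).
Tread T = 612 − 2 × 147 = 318 mm (≥ 305 mm).
Treads = 19 − 1 = 18; going = 18 × 318 = 5724 mm.
Enclosure = 5724 + 1205 + 920 = 7849 mm.

7849 mm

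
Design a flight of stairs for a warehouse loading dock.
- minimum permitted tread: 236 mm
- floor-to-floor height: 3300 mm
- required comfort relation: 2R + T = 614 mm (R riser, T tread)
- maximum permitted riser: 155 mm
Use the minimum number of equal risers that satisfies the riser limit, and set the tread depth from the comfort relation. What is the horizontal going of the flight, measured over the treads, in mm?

6594 mm

3300 / 155 = 21.29, so 22 risers are needed.
Riser R = 3300 / 22 = 150 mm, within the 155 mm limit.
T = 614 − 2·150 = 314 mm, which satisfies the 236 mm minimum.
Treads = 22 − 1 = 21; going = 21 × 314 = 6594 mm.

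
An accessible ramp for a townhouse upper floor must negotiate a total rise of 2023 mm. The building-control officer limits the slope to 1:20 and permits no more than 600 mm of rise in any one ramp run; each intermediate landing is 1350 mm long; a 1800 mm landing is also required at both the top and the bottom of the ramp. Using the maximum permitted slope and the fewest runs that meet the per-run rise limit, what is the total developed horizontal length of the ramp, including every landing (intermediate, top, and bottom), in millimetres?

At most 600 each: 2023/600 = 3.37, giving 4 ramp runs. That means 3 intermediate landings.
Horizontal run for 2023 mm of rise at 1:20 is 2023 × 20 = 40460 mm.
3 intermediate landings contribute 3 × 1350 = 4050 mm.
Top and bottom landings: 2 × 1800 = 3600 mm.
Total = 40460 + 4050 + 3600 = 48110 mm.

48110 mm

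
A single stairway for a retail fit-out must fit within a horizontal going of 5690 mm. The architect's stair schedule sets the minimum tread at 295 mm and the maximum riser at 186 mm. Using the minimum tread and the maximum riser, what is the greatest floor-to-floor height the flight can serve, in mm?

Treads that fit: ⌊5690 / 295⌋ = 19.
Risers = treads + 1 = 20.
Maximum height = 20 × 186 = 3720 mm.

3720 mm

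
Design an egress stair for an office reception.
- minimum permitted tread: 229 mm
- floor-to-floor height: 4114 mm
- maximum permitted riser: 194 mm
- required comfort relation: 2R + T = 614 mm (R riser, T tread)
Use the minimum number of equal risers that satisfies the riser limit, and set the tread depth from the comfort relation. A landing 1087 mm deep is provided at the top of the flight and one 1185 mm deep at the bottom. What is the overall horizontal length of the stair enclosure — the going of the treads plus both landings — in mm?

7312 mm

At most 194 each: 4114/194 = 21.21, giving 22 risers.
Each riser is 4114/22 = 187 mm (≤ 194 mm).
From 2R + T = 614: T = 614 − 374 = 240 mm.
Going = (22 − 1) × 240 = 5040 mm.
Enclosure = 5040 + 1087 + 1185 = 7312 mm.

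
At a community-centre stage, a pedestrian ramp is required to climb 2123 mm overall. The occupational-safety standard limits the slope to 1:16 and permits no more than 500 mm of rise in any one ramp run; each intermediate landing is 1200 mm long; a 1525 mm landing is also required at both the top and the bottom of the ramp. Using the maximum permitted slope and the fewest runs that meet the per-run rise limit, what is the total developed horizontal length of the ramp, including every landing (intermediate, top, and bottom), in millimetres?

41818 mm

2123 / 500 = 4.246 → round up to 5 ramp runs. That means 4 intermediate landings.
Ramp run (horizontal) at 1:16: 2123 × 16 = 33968 mm.
4 intermediate landings contribute 4 × 1200 = 4800 mm.
Top and bottom landings: 2 × 1525 = 3050 mm.
Total = 33968 + 4800 + 3050 = 41818 mm.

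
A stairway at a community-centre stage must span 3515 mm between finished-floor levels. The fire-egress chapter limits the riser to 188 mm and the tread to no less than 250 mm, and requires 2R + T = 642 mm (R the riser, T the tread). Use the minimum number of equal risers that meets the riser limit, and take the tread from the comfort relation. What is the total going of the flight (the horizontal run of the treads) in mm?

At most 188 each: 3515/188 = 18.70, giving 19 risers.
Each riser is 3515/19 = 185 mm (≤ 188 mm).
Tread T = 642 − 2 × 185 = 272 mm (≥ 250 mm).
Going = (19 − 1) × 272 = 4896 mm.

4896 mm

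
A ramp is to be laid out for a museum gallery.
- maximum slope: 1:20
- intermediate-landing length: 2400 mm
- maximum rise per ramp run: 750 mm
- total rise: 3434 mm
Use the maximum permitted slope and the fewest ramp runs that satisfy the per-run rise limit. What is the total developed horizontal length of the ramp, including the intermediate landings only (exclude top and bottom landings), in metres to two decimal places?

78.28 m

⌈3434/750⌉ = 5 ramp runs. That means 4 intermediate landings.
Horizontal run for 3434 mm of rise at 1:20 is 3434 × 20 = 68680 mm.
Intermediate landings: 4 × 2400 = 9600 mm.
Total developed length = 68680 + 9600 = 78280 mm.
= 78.28 m.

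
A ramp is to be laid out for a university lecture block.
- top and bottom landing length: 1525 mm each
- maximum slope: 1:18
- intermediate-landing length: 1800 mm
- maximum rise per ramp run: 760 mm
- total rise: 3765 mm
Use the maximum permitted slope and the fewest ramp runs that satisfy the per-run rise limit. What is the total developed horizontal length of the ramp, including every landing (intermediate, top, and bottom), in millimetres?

78020 mm

3765 / 760 = 4.954 → round up to 5 ramp runs. That means 4 intermediate landings.
Ramp run (horizontal) at 1:18: 3765 × 18 = 67770 mm.
Intermediate landings: 4 × 1800 = 7200 mm.
Top and bottom landings: 2 × 1525 = 3050 mm.
Total = 67770 + 7200 + 3050 = 78020 mm.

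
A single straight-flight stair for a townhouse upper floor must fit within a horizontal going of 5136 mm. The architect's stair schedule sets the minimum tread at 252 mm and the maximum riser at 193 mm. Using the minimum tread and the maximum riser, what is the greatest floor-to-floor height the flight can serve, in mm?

5136 / 252 = 20.38, so 20 treads fit.
Risers = treads + 1 = 21.
Maximum height = 21 × 193 = 4053 mm.

4053 mm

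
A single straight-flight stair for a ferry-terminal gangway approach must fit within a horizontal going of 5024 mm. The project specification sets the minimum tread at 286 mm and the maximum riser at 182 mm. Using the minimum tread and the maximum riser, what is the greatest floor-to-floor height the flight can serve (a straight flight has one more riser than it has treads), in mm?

3276 mm

5024 / 286 = 17.57, so 17 treads fit.
Risers = treads + 1 = 18.
Maximum height = 18 × 182 = 3276 mm.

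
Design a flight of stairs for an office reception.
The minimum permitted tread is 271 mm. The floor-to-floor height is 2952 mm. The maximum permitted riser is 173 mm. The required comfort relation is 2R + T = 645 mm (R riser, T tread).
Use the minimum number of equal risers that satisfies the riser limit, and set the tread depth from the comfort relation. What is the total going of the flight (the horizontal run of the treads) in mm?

5389 mm

At most 173 each: 2952/173 = 17.06, giving 18 risers.
R = 2952 ÷ 18 = 164 mm.
Tread T = 645 − 2 × 164 = 317 mm (≥ 271 mm).
Treads = 18 − 1 = 17; going = 17 × 317 = 5389 mm.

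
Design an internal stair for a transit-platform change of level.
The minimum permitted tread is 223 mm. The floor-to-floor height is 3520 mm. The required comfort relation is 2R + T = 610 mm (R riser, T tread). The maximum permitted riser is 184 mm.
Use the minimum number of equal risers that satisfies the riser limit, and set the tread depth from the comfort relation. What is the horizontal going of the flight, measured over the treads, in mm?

At most 184 each: 3520/184 = 19.13, giving 20 risers.
Each riser is 3520/20 = 176 mm (≤ 184 mm).
From 2R + T = 610: T = 610 − 352 = 258 mm.
20 risers give 19 treads; going = 19 × 258 = 4902 mm.

4902 mm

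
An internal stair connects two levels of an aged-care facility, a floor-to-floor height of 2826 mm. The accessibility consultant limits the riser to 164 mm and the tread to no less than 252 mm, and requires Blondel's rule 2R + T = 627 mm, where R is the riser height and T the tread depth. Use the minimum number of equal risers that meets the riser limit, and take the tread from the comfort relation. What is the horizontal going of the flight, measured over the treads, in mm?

5321 mm

At most 164 each: 2826/164 = 17.23, giving 18 risers.
Riser R = 2826 / 18 = 157 mm, within the 164 mm limit.
From 2R + T = 627: T = 627 − 314 = 313 mm.
18 risers give 17 treads; going = 17 × 313 = 5321 mm.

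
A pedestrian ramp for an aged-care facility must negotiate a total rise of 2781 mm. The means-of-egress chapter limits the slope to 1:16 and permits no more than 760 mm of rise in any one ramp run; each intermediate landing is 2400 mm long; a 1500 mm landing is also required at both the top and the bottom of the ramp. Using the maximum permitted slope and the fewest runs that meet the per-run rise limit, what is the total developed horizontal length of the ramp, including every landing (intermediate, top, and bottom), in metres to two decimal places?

54.70 m

⌈2781/760⌉ = 4 ramp runs. That means 3 intermediate landings.
Horizontal run for 2781 mm of rise at 1:16 is 2781 × 16 = 44496 mm.
3 intermediate landings contribute 3 × 2400 = 7200 mm.
Top and bottom landings: 2 × 1500 = 3000 mm.
Total = 44496 + 7200 + 3000 = 54696 mm.
= 54.70 m.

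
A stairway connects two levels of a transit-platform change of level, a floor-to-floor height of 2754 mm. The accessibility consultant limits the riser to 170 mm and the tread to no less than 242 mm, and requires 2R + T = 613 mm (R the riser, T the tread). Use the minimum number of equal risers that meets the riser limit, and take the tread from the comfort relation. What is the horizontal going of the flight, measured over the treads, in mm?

2754 / 170 = 16.20, so 17 risers are needed.
Each riser is 2754/17 = 162 mm (≤ 170 mm).
Tread T = 613 − 2 × 162 = 289 mm (≥ 242 mm).
Going = (17 − 1) × 289 = 4624 mm.

4624 mm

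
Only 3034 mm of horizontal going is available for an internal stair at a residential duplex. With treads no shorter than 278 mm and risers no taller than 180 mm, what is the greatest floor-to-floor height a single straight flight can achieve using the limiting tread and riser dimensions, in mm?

3034 / 278 = 10.91, so 10 treads fit.
Risers = treads + 1 = 11.
Maximum height = 11 × 180 = 1980 mm.

1980 mm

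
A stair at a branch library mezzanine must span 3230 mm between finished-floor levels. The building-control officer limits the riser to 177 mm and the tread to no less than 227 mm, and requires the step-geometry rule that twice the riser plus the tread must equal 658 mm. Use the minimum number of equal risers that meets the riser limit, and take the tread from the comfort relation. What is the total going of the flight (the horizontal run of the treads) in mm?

5724 mm

⌈3230/177⌉ = 19 risers.
R = 3230 ÷ 19 = 170 mm.
T = 658 − 2·170 = 318 mm, which satisfies the 227 mm minimum.
19 risers give 18 treads; going = 18 × 318 = 5724 mm.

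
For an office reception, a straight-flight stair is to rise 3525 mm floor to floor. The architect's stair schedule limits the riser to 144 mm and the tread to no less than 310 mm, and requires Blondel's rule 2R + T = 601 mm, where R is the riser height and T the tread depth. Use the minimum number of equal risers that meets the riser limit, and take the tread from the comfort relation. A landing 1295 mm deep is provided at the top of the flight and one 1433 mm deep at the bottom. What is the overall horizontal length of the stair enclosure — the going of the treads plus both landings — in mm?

10384 mm

At most 144 each: 3525/144 = 24.48, giving 25 risers.
Each riser is 3525/25 = 141 mm (≤ 144 mm).
Tread T = 601 − 2 × 141 = 319 mm (≥ 310 mm).
25 risers give 24 treads; going = 24 × 319 = 7656 mm.
Enclosure = 7656 + 1295 + 1433 = 10384 mm.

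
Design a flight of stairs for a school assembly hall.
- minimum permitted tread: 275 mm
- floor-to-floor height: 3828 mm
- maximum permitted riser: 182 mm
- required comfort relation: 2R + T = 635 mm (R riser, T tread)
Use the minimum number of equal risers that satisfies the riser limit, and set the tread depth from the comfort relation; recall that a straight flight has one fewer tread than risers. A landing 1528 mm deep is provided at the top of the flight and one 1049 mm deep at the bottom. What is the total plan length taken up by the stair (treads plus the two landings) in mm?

3828 / 182 = 21.03, so 22 risers are needed.
R = 3828 ÷ 22 = 174 mm.
Tread T = 635 − 2 × 174 = 287 mm (≥ 275 mm).
Treads = 22 − 1 = 21; going = 21 × 287 = 6027 mm.
Enclosure = 6027 + 1528 + 1049 = 8604 mm.

8604 mm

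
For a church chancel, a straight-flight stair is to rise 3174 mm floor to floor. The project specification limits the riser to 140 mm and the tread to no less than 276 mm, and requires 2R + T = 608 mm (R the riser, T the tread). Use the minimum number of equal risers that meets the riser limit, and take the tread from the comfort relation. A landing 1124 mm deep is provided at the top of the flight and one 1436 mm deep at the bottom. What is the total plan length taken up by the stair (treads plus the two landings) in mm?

⌈3174/140⌉ = 23 risers.
Each riser is 3174/23 = 138 mm (≤ 140 mm).
T = 608 − 2·138 = 332 mm, which satisfies the 276 mm minimum.
Going = (23 − 1) × 332 = 7304 mm.
Enclosure = 7304 + 1124 + 1436 = 9864 mm.

9864 mm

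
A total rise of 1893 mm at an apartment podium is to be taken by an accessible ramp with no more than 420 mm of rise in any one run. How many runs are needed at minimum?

5 runs

At most 420 each: 1893/420 = 4.51, giving 5 ramp runs.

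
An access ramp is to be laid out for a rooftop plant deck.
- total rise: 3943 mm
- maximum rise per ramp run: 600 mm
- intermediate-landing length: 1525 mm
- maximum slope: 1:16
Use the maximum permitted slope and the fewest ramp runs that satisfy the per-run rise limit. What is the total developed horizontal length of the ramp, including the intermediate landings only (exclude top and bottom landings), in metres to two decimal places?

3943 / 600 = 6.57, so 7 ramp runs are needed. That means 6 intermediate landings.
Ramp run (horizontal) at 1:16: 3943 × 16 = 63088 mm.
6 intermediate landings contribute 6 × 1525 = 9150 mm.
Developed length = 63088 + 9150 = 72238 mm.
= 72.24 m.

72.24 m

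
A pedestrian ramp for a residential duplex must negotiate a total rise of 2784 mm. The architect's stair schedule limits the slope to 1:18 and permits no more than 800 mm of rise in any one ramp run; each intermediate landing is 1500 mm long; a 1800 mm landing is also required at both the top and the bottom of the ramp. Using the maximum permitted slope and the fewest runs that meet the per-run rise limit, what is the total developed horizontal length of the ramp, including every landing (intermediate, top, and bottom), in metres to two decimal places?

58.21 m

2784 / 800 = 3.480 → round up to 4 ramp runs. That means 3 intermediate landings.
Horizontal run for 2784 mm of rise at 1:18 is 2784 × 18 = 50112 mm.
Intermediate landings: 3 × 1500 = 4500 mm.
Top and bottom landings: 2 × 1800 = 3600 mm.
Total = 50112 + 4500 + 3600 = 58212 mm.
= 58.21 m.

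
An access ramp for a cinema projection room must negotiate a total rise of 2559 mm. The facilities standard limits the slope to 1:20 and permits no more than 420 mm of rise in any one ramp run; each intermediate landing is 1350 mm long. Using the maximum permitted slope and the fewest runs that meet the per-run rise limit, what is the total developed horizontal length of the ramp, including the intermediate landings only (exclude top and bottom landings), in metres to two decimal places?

59.28 m

2559 / 420 = 6.093 → round up to 7 ramp runs. That means 6 intermediate landings.
Ramp run (horizontal) at 1:20: 2559 × 20 = 51180 mm.
6 intermediate landings contribute 6 × 1350 = 8100 mm.
Developed length = 51180 + 8100 = 59280 mm.
= 59.28 m.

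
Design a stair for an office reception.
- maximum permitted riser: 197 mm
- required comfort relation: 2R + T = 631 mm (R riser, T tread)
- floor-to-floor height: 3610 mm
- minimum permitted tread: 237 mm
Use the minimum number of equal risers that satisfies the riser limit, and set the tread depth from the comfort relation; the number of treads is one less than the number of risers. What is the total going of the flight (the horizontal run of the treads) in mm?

⌈3610/197⌉ = 19 risers.
R = 3610 ÷ 19 = 190 mm.
T = 631 − 2·190 = 251 mm, which satisfies the 237 mm minimum.
Going = (19 − 1) × 251 = 4518 mm.

4518 mm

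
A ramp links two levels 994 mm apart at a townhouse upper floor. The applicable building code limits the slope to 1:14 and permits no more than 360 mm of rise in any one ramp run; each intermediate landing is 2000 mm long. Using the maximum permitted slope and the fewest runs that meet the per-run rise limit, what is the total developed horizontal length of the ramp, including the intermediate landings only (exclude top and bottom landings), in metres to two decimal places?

⌈994/360⌉ = 3 ramp runs. That means 2 intermediate landings.
Horizontal run for 994 mm of rise at 1:14 is 994 × 14 = 13916 mm.
Intermediate landings: 2 × 2000 = 4000 mm.
Developed length = 13916 + 4000 = 17916 mm.
= 17.92 m.

17.92 m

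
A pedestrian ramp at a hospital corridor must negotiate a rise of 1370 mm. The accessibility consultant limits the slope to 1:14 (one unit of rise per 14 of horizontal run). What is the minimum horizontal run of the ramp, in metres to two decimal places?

19.18 m

Run = rise × 14 = 1370 × 14 = 19180 mm.
19180 mm = 19.18 m.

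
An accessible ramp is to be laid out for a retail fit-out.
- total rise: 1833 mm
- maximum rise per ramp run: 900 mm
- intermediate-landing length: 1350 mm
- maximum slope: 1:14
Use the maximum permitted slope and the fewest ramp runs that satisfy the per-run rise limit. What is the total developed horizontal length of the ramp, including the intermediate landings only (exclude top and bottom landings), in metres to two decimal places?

28.36 m

1833 / 900 = 2.04, so 3 ramp runs are needed. That means 2 intermediate landings.
Horizontal run for 1833 mm of rise at 1:14 is 1833 × 14 = 25662 mm.
2 intermediate landings contribute 2 × 1350 = 2700 mm.
Developed length = 25662 + 2700 = 28362 mm.
= 28.36 m.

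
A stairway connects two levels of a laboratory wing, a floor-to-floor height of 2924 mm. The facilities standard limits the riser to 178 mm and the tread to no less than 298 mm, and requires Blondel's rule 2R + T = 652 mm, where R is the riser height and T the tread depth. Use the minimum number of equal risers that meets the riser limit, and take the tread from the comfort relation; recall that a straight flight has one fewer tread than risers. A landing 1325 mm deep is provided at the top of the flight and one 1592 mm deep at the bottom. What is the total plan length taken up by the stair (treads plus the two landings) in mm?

7845 mm

⌈2924/178⌉ = 17 risers.
Riser R = 2924 / 17 = 172 mm, within the 178 mm limit.
Tread T = 652 − 2 × 172 = 308 mm (≥ 298 mm).
17 risers give 16 treads; going = 16 × 308 = 4928 mm.
Add landings: 4928 + 1325 + 1592 = 7845 mm.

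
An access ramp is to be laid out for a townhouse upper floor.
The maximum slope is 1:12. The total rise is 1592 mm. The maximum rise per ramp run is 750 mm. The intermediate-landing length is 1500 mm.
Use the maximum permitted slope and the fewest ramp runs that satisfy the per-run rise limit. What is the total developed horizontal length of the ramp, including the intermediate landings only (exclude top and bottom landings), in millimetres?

⌈1592/750⌉ = 3 ramp runs. That means 2 intermediate landings.
Ramp run (horizontal) at 1:12: 1592 × 12 = 19104 mm.
Intermediate landings: 2 × 1500 = 3000 mm.
Total developed length = 19104 + 3000 = 22104 mm.

22104 mm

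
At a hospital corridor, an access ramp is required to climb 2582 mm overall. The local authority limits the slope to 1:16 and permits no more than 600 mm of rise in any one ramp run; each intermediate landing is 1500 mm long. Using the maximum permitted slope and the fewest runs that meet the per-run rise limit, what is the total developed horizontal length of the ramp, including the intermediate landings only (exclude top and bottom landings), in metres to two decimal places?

47.31 m

2582 / 600 = 4.30, so 5 ramp runs are needed. That means 4 intermediate landings.
Horizontal run for 2582 mm of rise at 1:16 is 2582 × 16 = 41312 mm.
Intermediate landings: 4 × 1500 = 6000 mm.
Developed length = 41312 + 6000 = 47312 mm.
= 47.31 m.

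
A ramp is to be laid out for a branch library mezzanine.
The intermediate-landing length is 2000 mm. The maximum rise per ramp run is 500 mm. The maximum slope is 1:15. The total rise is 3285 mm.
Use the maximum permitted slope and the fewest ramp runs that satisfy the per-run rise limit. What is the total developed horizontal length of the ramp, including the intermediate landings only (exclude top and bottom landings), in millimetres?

61275 mm

3285 / 500 = 6.57, so 7 ramp runs are needed. That means 6 intermediate landings.
Horizontal run for 3285 mm of rise at 1:15 is 3285 × 15 = 49275 mm.
6 intermediate landings contribute 6 × 2000 = 12000 mm.
Total developed length = 49275 + 12000 = 61275 mm.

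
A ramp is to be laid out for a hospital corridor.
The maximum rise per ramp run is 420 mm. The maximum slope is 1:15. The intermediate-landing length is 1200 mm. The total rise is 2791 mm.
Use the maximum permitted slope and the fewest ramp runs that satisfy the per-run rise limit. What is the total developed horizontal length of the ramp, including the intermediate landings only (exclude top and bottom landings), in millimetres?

At most 420 each: 2791/420 = 6.65, giving 7 ramp runs. That means 6 intermediate landings.
Ramp run (horizontal) at 1:15: 2791 × 15 = 41865 mm.
6 intermediate landings contribute 6 × 1200 = 7200 mm.
Developed length = 41865 + 7200 = 49065 mm.

49065 mm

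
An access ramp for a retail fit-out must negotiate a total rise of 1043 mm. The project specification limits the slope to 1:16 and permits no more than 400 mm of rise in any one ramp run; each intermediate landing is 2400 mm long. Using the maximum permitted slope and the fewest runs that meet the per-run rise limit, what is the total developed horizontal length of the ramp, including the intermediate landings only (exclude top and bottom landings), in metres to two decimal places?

21.49 m

At most 400 each: 1043/400 = 2.61, giving 3 ramp runs. That means 2 intermediate landings.
Horizontal run for 1043 mm of rise at 1:16 is 1043 × 16 = 16688 mm.
2 intermediate landings contribute 2 × 2400 = 4800 mm.
Developed length = 16688 + 4800 = 21488 mm.
= 21.49 m.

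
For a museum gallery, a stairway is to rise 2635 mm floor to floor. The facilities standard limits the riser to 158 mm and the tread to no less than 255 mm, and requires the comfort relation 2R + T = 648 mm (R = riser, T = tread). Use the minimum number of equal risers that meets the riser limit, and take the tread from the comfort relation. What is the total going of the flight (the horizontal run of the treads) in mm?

5408 mm

2635 / 158 = 16.68, so 17 risers are needed.
R = 2635 ÷ 17 = 155 mm.
T = 648 − 2·155 = 338 mm, which satisfies the 255 mm minimum.
17 risers give 16 treads; going = 16 × 338 = 5408 mm.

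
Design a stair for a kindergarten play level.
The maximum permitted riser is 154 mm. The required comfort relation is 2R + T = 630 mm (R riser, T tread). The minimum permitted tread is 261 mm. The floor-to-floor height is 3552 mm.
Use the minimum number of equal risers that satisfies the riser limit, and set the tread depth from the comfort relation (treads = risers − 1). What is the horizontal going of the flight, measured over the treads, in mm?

7682 mm

3552 / 154 = 23.06, so 24 risers are needed.
Riser R = 3552 / 24 = 148 mm, within the 154 mm limit.
Tread T = 630 − 2 × 148 = 334 mm (≥ 261 mm).
Treads = 24 − 1 = 23; going = 23 × 334 = 7682 mm.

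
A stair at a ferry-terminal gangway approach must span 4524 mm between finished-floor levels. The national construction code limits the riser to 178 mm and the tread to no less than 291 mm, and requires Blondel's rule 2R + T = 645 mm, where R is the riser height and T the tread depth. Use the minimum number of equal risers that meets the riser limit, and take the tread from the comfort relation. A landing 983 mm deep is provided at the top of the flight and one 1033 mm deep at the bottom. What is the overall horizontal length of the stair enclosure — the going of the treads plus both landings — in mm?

4524 / 178 = 25.42, so 26 risers are needed.
Riser R = 4524 / 26 = 174 mm, within the 178 mm limit.
From 2R + T = 645: T = 645 − 348 = 297 mm.
26 risers give 25 treads; going = 25 × 297 = 7425 mm.
Enclosure = 7425 + 983 + 1033 = 9441 mm.

9441 mm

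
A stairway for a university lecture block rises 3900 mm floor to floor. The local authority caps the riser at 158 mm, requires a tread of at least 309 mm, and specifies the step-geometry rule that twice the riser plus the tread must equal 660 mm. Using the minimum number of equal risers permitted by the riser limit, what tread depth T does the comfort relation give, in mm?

3900 / 158 = 24.68, so 25 risers are needed.
Riser R = 3900 / 25 = 156 mm, within the 158 mm limit.
Tread T = 660 − 2 × 156 = 348 mm (≥ 309 mm).

348 mm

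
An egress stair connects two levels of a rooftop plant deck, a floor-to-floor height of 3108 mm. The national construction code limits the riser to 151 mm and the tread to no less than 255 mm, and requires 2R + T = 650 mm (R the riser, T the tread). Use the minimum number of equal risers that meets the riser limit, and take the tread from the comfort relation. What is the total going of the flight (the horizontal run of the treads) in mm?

⌈3108/151⌉ = 21 risers.
Each riser is 3108/21 = 148 mm (≤ 151 mm).
T = 650 − 2·148 = 354 mm, which satisfies the 255 mm minimum.
21 risers give 20 treads; going = 20 × 354 = 7080 mm.

7080 mm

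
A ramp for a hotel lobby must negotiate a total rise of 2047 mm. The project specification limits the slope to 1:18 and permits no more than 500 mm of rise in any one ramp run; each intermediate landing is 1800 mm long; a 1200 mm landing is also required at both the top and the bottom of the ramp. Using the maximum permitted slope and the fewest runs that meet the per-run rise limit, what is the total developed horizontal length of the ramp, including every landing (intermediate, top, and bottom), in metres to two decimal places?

46.45 m

⌈2047/500⌉ = 5 ramp runs. That means 4 intermediate landings.
Horizontal run for 2047 mm of rise at 1:18 is 2047 × 18 = 36846 mm.
Intermediate landings: 4 × 1800 = 7200 mm.
Top and bottom landings: 2 × 1200 = 2400 mm.
Total = 36846 + 7200 + 2400 = 46446 mm.
= 46.45 m.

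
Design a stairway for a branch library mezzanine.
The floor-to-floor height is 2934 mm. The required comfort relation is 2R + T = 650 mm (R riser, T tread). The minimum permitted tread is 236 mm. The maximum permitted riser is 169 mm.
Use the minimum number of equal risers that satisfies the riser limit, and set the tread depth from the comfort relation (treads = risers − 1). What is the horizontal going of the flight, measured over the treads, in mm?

5508 mm

At most 169 each: 2934/169 = 17.36, giving 18 risers.
Each riser is 2934/18 = 163 mm (≤ 169 mm).
T = 650 − 2·163 = 324 mm, which satisfies the 236 mm minimum.
18 risers give 17 treads; going = 17 × 324 = 5508 mm.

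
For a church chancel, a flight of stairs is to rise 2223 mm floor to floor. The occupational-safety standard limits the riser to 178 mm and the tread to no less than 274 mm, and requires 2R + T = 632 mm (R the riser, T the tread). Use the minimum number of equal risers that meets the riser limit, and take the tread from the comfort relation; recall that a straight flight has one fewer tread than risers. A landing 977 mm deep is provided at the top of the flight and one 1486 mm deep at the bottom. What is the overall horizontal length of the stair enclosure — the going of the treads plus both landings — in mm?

2223 / 178 = 12.49, so 13 risers are needed.
Each riser is 2223/13 = 171 mm (≤ 178 mm).
From 2R + T = 632: T = 632 − 342 = 290 mm.
13 risers give 12 treads; going = 12 × 290 = 3480 mm.
Enclosure = 3480 + 977 + 1486 = 5943 mm.

5943 mm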